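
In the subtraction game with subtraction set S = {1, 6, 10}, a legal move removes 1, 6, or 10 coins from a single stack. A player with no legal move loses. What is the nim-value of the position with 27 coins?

n :  0  1  2  3  4  5  6  7  8  9 10 11 12 13 14 15 16 17 18 19 20 21 22 23 24 25 26 27
G :  0  1  0  1  0  1  2  0  1  0  1  0  1  2  3  2  0  1  0  1  0  1  2  0  1  0  1  0

0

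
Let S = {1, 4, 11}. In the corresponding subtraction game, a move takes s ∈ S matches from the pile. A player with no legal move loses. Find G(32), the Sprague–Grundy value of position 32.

0

G(0) = 0
G(1) = mex{0} = 1
G(2) = mex{1} = 0
G(3) = mex{0} = 1
G(4) = mex{1,0} = 2
G(5) = mex{2,1} = 0
G(6) = mex{0,0} = 1
G(7) = mex{1,1} = 0
G(8) = mex{0,2} = 1
G(9) = mex{1,0} = 2
G(10) = mex{2,1} = 0
G(11) = mex{0,0,0} = 1
G(12) = mex{1,1,1} = 0
G(13) = mex{0,2,0} = 1
G(14) = mex{1,0,1} = 2
G(15) = mex{2,1,2} = 0
G(16) = mex{0,0,0} = 1
G(17) = mex{1,1,1} = 0
G(18) = mex{0,2,0} = 1
G(19) = mex{1,0,1} = 2
G(20) = mex{2,1,2} = 0
G(21) = mex{0,0,0} = 1
G(22) = mex{1,1,1} = 0
G(23) = mex{0,2,0} = 1
G(24) = mex{1,0,1} = 2
G(25) = mex{2,1,2} = 0
G(26) = mex{0,0,0} = 1
G(27) = mex{1,1,1} = 0
G(28) = mex{0,2,0} = 1
G(29) = mex{1,0,1} = 2
G(30) = mex{2,1,2} = 0
G(31) = mex{0,0,0} = 1
G(32) = mex{1,1,1} = 0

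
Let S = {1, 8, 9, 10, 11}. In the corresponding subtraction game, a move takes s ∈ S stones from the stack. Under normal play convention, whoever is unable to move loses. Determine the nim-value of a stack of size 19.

1

G(0) = 0
G(1) = mex{0} = 1
G(2) = mex{1} = 0
G(3) = mex{0} = 1
G(4) = mex{1} = 0
G(5) = mex{0} = 1
G(6) = mex{1} = 0
G(7) = mex{0} = 1
G(8) = mex{1,0} = 2
G(9) = mex{2,1,0} = 3
G(10) = mex{3,0,1,0} = 2
G(11) = mex{2,1,0,1,0} = 3
G(12) = mex{3,0,1,0,1} = 2
G(13) = mex{2,1,0,1,0} = 3
G(14) = mex{3,0,1,0,1} = 2
G(15) = mex{2,1,0,1,0} = 3
G(16) = mex{3,2,1,0,1} = 4
G(17) = mex{4,3,2,1,0} = 5
G(18) = mex{5,2,3,2,1} = 0
G(19) = mex{0,3,2,3,2} = 1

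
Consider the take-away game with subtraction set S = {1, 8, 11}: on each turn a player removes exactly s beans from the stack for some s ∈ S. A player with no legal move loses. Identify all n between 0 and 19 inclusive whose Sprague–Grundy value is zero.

0, 2, 4, 6, 9, 16, 18

G(0) = 0
G(1) = mex{0} = 1
G(2) = mex{1} = 0
G(3) = mex{0} = 1
G(4) = mex{1} = 0
G(5) = mex{0} = 1
G(6) = mex{1} = 0
G(7) = mex{0} = 1
G(8) = mex{1,0} = 2
G(9) = mex{2,1} = 0
G(10) = mex{0,0} = 1
G(11) = mex{1,1,0} = 2
G(12) = mex{2,0,1} = 3
G(13) = mex{3,1,0} = 2
G(14) = mex{2,0,1} = 3
G(15) = mex{3,1,0} = 2
G(16) = mex{2,2,1} = 0
G(17) = mex{0,0,0} = 1
G(18) = mex{1,1,1} = 0
G(19) = mex{0,2,2} = 1
P-positions are exactly the n with G(n) = 0.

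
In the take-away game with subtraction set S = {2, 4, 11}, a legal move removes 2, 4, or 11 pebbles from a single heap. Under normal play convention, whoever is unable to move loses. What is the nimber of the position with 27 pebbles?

0

G(0) = 0
G(1) = mex{} = 0
G(2) = mex{0} = 1
G(3) = mex{0} = 1
G(4) = mex{1,0} = 2
G(5) = mex{1,0} = 2
G(6) = mex{2,1} = 0
G(7) = mex{2,1} = 0
G(8) = mex{0,2} = 1
G(9) = mex{0,2} = 1
G(10) = mex{1,0} = 2
G(11) = mex{1,0,0} = 2
G(12) = mex{2,1,0} = 3
G(13) = mex{2,1,1} = 0
G(14) = mex{3,2,1} = 0
G(15) = mex{0,2,2} = 1
G(16) = mex{0,3,2} = 1
G(17) = mex{1,0,0} = 2
G(18) = mex{1,0,0} = 2
G(19) = mex{2,1,1} = 0
G(20) = mex{2,1,1} = 0
G(21) = mex{0,2,2} = 1
G(22) = mex{0,2,2} = 1
G(23) = mex{1,0,3} = 2
G(24) = mex{1,0,0} = 2
G(25) = mex{2,1,0} = 3
G(26) = mex{2,1,1} = 0
G(27) = mex{3,2,1} = 0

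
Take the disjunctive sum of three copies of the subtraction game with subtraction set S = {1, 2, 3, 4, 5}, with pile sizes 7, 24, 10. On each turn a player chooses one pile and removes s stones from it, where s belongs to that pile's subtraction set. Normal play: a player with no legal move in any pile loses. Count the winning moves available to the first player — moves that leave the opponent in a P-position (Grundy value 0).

3

All piles use S = {1, 2, 3, 4, 5}:
n :  0  1  2  3  4  5  6  7  8  9 10 11 12 13 14 15 16 17 18 19 20 21 22 23 24
G :  0  1  2  3  4  5  0  1  2  3  4  5  0  1  2  3  4  5  0  1  2  3  4  5  0
Pile A: G(7) = 1.
Pile B: G(24) = 0.
Pile C: G(10) = 4.
Combined Grundy value = 1 ⊕ 0 ⊕ 4 = 5.
A winning move leaves total XOR = 0, i.e. changes one component's Grundy value g to g ⊕ X where X is the current total.
Pile A: need g' = 1⊕5 = 4. Options: 7−1→G=0, 7−2→G=5, 7−3→G=4, 7−4→G=3, 7−5→G=2. Hits: 1.
Pile B: need g' = 0⊕5 = 5. Options: 24−1→G=5, 24−2→G=4, 24−3→G=3, 24−4→G=2, 24−5→G=1. Hits: 1.
Pile C: need g' = 4⊕5 = 1. Options: 10−1→G=3, 10−2→G=2, 10−3→G=1, 10−4→G=0, 10−5→G=5. Hits: 1.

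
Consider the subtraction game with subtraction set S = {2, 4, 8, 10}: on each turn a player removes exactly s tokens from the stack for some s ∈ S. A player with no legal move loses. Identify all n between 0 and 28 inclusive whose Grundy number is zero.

n :  0  1  2  3  4  5  6  7  8  9 10 11 12 13 14 15 16 17 18 19 20 21 22 23 24 25 26 27 28
G :  0  0  1  1  2  2  0  0  1  1  2  2  0  0  1  1  2  2  0  0  1  1  2  2  0  0  1  1  2
P-positions are exactly the n with G(n) = 0.

0, 1, 6, 7, 12, 13, 18, 19, 24, 25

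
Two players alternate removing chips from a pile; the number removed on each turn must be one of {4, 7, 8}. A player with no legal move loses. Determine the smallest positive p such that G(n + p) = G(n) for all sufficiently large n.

n :  0  1  2  3  4  5  6  7  8  9 10 11 12 13 14 15 16 17 18 19 20 21 22 23 24 25
G :  0  0  0  0  1  1  1  1  2  2  2  2  0  0  0  0  1  1  1  1  2  2  2  2  0  0
G(n+12) = G(n) holds for n = 0,…,7 (a full window of length max(S) = 8), so the sequence is purely periodic with period 12.

12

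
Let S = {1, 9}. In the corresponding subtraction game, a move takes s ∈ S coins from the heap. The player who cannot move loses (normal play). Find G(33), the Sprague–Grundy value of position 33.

G(0) = 0
G(1) = mex{0} = 1
G(2) = mex{1} = 0
G(3) = mex{0} = 1
G(4) = mex{1} = 0
G(5) = mex{0} = 1
G(6) = mex{1} = 0
G(7) = mex{0} = 1
G(8) = mex{1} = 0
G(9) = mex{0,0} = 1
G(10) = mex{1,1} = 0
G(11) = mex{0,0} = 1
G(12) = mex{1,1} = 0
G(13) = mex{0,0} = 1
G(14) = mex{1,1} = 0
G(15) = mex{0,0} = 1
G(16) = mex{1,1} = 0
G(17) = mex{0,0} = 1
G(18) = mex{1,1} = 0
G(19) = mex{0,0} = 1
G(20) = mex{1,1} = 0
G(21) = mex{0,0} = 1
G(22) = mex{1,1} = 0
G(23) = mex{0,0} = 1
G(24) = mex{1,1} = 0
G(25) = mex{0,0} = 1
G(26) = mex{1,1} = 0
G(27) = mex{0,0} = 1
G(28) = mex{1,1} = 0
G(29) = mex{0,0} = 1
G(30) = mex{1,1} = 0
G(31) = mex{0,0} = 1
G(32) = mex{1,1} = 0
G(33) = mex{0,0} = 1

1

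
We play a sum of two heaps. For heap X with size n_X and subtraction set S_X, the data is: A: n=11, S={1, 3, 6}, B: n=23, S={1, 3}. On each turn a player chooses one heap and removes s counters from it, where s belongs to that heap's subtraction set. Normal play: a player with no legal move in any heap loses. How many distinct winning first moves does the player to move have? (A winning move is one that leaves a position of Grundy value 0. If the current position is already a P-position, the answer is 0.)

4

Heap A, S = {1, 3, 6}:
G(0) = 0
G(1) = mex{0} = 1
G(2) = mex{1} = 0
G(3) = mex{0,0} = 1
G(4) = mex{1,1} = 0
G(5) = mex{0,0} = 1
G(6) = mex{1,1,0} = 2
G(7) = mex{2,0,1} = 3
G(8) = mex{3,1,0} = 2
G(9) = mex{2,2,1} = 0
G(10) = mex{0,3,0} = 1
G(11) = mex{1,2,1} = 0
G_A(11) = 0.
Heap B, S = {1, 3}:
n :  0  1  2  3  4  5  6  7  8  9 10 11 12 13 14 15 16 17 18 19 20 21 22 23
G :  0  1  0  1  0  1  0  1  0  1  0  1  0  1  0  1  0  1  0  1  0  1  0  1
G_B(23) = 1.
Combined Grundy value = 0 ⊕ 1 = 1.
A winning move leaves total XOR = 0, i.e. changes one component's Grundy value g to g ⊕ X where X is the current total.
Heap A: need g' = 0⊕1 = 1. Options: 11−1→G=1, 11−3→G=2, 11−6→G=1. Hits: 2.
Heap B: need g' = 1⊕1 = 0. Options: 23−1→G=0, 23−3→G=0. Hits: 2.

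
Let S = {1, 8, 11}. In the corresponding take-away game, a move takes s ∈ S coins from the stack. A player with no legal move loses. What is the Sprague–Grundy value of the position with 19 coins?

n :  0  1  2  3  4  5  6  7  8  9 10 11 12 13 14 15 16 17 18 19
G :  0  1  0  1  0  1  0  1  2  0  1  2  3  2  3  2  0  1  0  1

1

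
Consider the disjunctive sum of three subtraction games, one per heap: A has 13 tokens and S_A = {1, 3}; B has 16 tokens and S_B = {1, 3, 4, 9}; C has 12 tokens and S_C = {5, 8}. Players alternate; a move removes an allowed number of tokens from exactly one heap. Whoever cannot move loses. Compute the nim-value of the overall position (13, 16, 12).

Heap A, S = {1, 3}:
n :  0  1  2  3  4  5  6  7  8  9 10 11 12 13
G :  0  1  0  1  0  1  0  1  0  1  0  1  0  1
G_A(13) = 1.
Heap B, S = {1, 3, 4, 9}:
n :  0  1  2  3  4  5  6  7  8  9 10 11 12 13 14 15 16
G :  0  1  0  1  2  3  2  0  1  4  3  2  0  1  0  1  2
G_B(16) = 2.
Heap C, S = {5, 8}:
G(0) = 0
G(1) = mex{} = 0
G(2) = mex{} = 0
G(3) = mex{} = 0
G(4) = mex{} = 0
G(5) = mex{0} = 1
G(6) = mex{0} = 1
G(7) = mex{0} = 1
G(8) = mex{0,0} = 1
G(9) = mex{0,0} = 1
G(10) = mex{1,0} = 2
G(11) = mex{1,0} = 2
G(12) = mex{1,0} = 2
G_C(12) = 2.
Combined Grundy value = 1 ⊕ 2 ⊕ 2 = 1.

1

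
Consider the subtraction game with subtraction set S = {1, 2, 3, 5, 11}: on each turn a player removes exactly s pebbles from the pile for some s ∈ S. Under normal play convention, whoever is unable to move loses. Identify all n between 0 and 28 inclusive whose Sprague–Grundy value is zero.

n :  0  1  2  3  4  5  6  7  8  9 10 11 12 13 14 15 16 17 18 19 20 21 22 23 24 25 26 27 28
G :  0  1  2  3  0  1  2  3  0  1  2  3  0  1  2  3  0  1  2  3  0  1  2  3  0  1  2  3  0
P-positions are exactly the n with G(n) = 0.

0, 4, 8, 12, 16, 20, 24, 28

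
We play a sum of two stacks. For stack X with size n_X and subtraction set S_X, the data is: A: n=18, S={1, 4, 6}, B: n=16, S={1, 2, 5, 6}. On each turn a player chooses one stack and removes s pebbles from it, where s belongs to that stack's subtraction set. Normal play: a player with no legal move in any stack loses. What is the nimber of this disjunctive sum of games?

3

Stack A, S = {1, 4, 6}:
n :  0  1  2  3  4  5  6  7  8  9 10 11 12 13 14 15 16 17 18
G :  0  1  0  1  2  0  1  0  1  2  0  1  0  1  2  0  1  0  1
G_A(18) = 1.
Stack B, S = {1, 2, 5, 6}:
G(0) = 0
G(1) = mex{0} = 1
G(2) = mex{1,0} = 2
G(3) = mex{2,1} = 0
G(4) = mex{0,2} = 1
G(5) = mex{1,0,0} = 2
G(6) = mex{2,1,1,0} = 3
G(7) = mex{3,2,2,1} = 0
G(8) = mex{0,3,0,2} = 1
G(9) = mex{1,0,1,0} = 2
G(10) = mex{2,1,2,1} = 0
G(11) = mex{0,2,3,2} = 1
G(12) = mex{1,0,0,3} = 2
G(13) = mex{2,1,1,0} = 3
G(14) = mex{3,2,2,1} = 0
G(15) = mex{0,3,0,2} = 1
G(16) = mex{1,0,1,0} = 2
G_B(16) = 2.
Combined Grundy value = 1 ⊕ 2 = 3.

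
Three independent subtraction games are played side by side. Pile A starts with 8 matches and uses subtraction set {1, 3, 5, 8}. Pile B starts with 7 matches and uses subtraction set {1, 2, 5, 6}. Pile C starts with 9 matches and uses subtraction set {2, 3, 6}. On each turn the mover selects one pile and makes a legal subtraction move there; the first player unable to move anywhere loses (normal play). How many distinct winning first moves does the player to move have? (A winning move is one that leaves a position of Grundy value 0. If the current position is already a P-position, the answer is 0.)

Pile A, S = {1, 3, 5, 8}:
G(0) = 0
G(1) = mex{0} = 1
G(2) = mex{1} = 0
G(3) = mex{0,0} = 1
G(4) = mex{1,1} = 0
G(5) = mex{0,0,0} = 1
G(6) = mex{1,1,1} = 0
G(7) = mex{0,0,0} = 1
G(8) = mex{1,1,1,0} = 2
G_A(8) = 2.
Pile B, S = {1, 2, 5, 6}:
G(0) = 0
G(1) = mex{0} = 1
G(2) = mex{1,0} = 2
G(3) = mex{2,1} = 0
G(4) = mex{0,2} = 1
G(5) = mex{1,0,0} = 2
G(6) = mex{2,1,1,0} = 3
G(7) = mex{3,2,2,1} = 0
G_B(7) = 0.
Pile C, S = {2, 3, 6}:
n : 0 1 2 3 4 5 6 7 8 9
G : 0 0 1 1 2 0 3 1 2 0
G_C(9) = 0.
Combined Grundy value = 2 ⊕ 0 ⊕ 0 = 2.
A winning move leaves total XOR = 0, i.e. changes one component's Grundy value g to g ⊕ X where X is the current total.
Pile A: need g' = 2⊕2 = 0. Options: 8−1→G=1, 8−3→G=1, 8−5→G=1, 8−8→G=0. Hits: 1.
Pile B: need g' = 0⊕2 = 2. Options: 7−1→G=3, 7−2→G=2, 7−5→G=2, 7−6→G=1. Hits: 2.
Pile C: need g' = 0⊕2 = 2. Options: 9−2→G=1, 9−3→G=3, 9−6→G=1. Hits: 0.

3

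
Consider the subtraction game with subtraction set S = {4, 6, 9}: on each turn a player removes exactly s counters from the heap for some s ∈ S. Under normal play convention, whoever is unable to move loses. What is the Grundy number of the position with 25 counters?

n :  0  1  2  3  4  5  6  7  8  9 10 11 12 13 14 15 16 17 18 19 20 21 22 23 24 25
G :  0  0  0  0  1  1  1  1  2  2  2  2  3  0  0  0  0  1  1  1  1  2  2  2  2  3

3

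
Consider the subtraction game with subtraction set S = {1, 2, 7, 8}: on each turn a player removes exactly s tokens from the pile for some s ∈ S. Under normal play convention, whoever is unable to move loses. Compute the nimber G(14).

2

n :  0  1  2  3  4  5  6  7  8  9 10 11 12 13 14
G :  0  1  2  0  1  2  0  1  2  0  1  2  0  1  2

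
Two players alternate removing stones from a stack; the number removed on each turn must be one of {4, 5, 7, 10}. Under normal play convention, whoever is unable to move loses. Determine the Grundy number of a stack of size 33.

n :  0  1  2  3  4  5  6  7  8  9 10 11 12 13 14 15 16 17 18 19 20 21 22 23 24 25 26 27 28 29 30 31 32 33
G :  0  0  0  0  1  1  1  1  2  2  2  2  3  3  0  0  0  0  1  1  1  1  2  2  2  2  3  3  0  0  0  0  1  1

1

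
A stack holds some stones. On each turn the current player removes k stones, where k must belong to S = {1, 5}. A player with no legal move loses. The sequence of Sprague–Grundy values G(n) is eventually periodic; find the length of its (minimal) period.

2

G(0) = 0
G(1) = mex{0} = 1
G(2) = mex{1} = 0
G(3) = mex{0} = 1
G(4) = mex{1} = 0
G(5) = mex{0,0} = 1
G(6) = mex{1,1} = 0
G(7) = mex{0,0} = 1
G(8) = mex{1,1} = 0
G(9) = mex{0,0} = 1
G(10) = mex{1,1} = 0
G(11) = mex{0,0} = 1
G(12) = mex{1,1} = 0
G(13) = mex{0,0} = 1
G(14) = mex{1,1} = 0
G(n+2) = G(n) holds for n = 0,…,4 (a full window of length max(S) = 5), so the sequence is purely periodic with period 2.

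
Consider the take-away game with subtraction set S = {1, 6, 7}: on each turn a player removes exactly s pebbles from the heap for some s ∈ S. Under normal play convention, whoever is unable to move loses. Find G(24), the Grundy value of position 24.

0

G(0) = 0
G(1) = mex{0} = 1
G(2) = mex{1} = 0
G(3) = mex{0} = 1
G(4) = mex{1} = 0
G(5) = mex{0} = 1
G(6) = mex{1,0} = 2
G(7) = mex{2,1,0} = 3
G(8) = mex{3,0,1} = 2
G(9) = mex{2,1,0} = 3
G(10) = mex{3,0,1} = 2
G(11) = mex{2,1,0} = 3
G(12) = mex{3,2,1} = 0
G(13) = mex{0,3,2} = 1
G(14) = mex{1,2,3} = 0
G(15) = mex{0,3,2} = 1
G(16) = mex{1,2,3} = 0
G(17) = mex{0,3,2} = 1
G(18) = mex{1,0,3} = 2
G(19) = mex{2,1,0} = 3
G(20) = mex{3,0,1} = 2
G(21) = mex{2,1,0} = 3
G(22) = mex{3,0,1} = 2
G(23) = mex{2,1,0} = 3
G(24) = mex{3,2,1} = 0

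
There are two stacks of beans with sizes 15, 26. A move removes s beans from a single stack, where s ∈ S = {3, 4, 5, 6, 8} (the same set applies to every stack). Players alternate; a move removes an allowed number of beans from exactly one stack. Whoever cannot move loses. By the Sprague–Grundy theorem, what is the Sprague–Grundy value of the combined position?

0

All stacks use S = {3, 4, 5, 6, 8}:
G(0) = 0
G(1) = mex{} = 0
G(2) = mex{} = 0
G(3) = mex{0} = 1
G(4) = mex{0,0} = 1
G(5) = mex{0,0,0} = 1
G(6) = mex{1,0,0,0} = 2
G(7) = mex{1,1,0,0} = 2
G(8) = mex{1,1,1,0,0} = 2
G(9) = mex{2,1,1,1,0} = 3
G(10) = mex{2,2,1,1,0} = 3
G(11) = mex{2,2,2,1,1} = 0
G(12) = mex{3,2,2,2,1} = 0
G(13) = mex{3,3,2,2,1} = 0
G(14) = mex{0,3,3,2,2} = 1
G(15) = mex{0,0,3,3,2} = 1
G(16) = mex{0,0,0,3,2} = 1
G(17) = mex{1,0,0,0,3} = 2
G(18) = mex{1,1,0,0,3} = 2
G(19) = mex{1,1,1,0,0} = 2
G(20) = mex{2,1,1,1,0} = 3
G(21) = mex{2,2,1,1,0} = 3
G(22) = mex{2,2,2,1,1} = 0
G(23) = mex{3,2,2,2,1} = 0
G(24) = mex{3,3,2,2,1} = 0
G(25) = mex{0,3,3,2,2} = 1
G(26) = mex{0,0,3,3,2} = 1
Stack A: G(15) = 1.
Stack B: G(26) = 1.
Combined Grundy value = 1 ⊕ 1 = 0.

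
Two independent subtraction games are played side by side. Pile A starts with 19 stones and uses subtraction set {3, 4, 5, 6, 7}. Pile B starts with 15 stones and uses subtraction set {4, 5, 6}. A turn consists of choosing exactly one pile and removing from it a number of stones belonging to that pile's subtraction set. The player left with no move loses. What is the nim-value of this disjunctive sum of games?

2

Pile A, S = {3, 4, 5, 6, 7}:
n :  0  1  2  3  4  5  6  7  8  9 10 11 12 13 14 15 16 17 18 19
G :  0  0  0  1  1  1  2  2  2  3  0  0  0  1  1  1  2  2  2  3
G_A(19) = 3.
Pile B, S = {4, 5, 6}:
n :  0  1  2  3  4  5  6  7  8  9 10 11 12 13 14 15
G :  0  0  0  0  1  1  1  1  2  2  0  0  0  0  1  1
G_B(15) = 1.
Combined Grundy value = 3 ⊕ 1 = 2.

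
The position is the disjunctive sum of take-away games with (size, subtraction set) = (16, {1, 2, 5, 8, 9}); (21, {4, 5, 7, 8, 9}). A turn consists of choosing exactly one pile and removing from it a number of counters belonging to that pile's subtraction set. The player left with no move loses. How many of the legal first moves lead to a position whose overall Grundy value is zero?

5

Pile A, S = {1, 2, 5, 8, 9}:
G(0) = 0
G(1) = mex{0} = 1
G(2) = mex{1,0} = 2
G(3) = mex{2,1} = 0
G(4) = mex{0,2} = 1
G(5) = mex{1,0,0} = 2
G(6) = mex{2,1,1} = 0
G(7) = mex{0,2,2} = 1
G(8) = mex{1,0,0,0} = 2
G(9) = mex{2,1,1,1,0} = 3
G(10) = mex{3,2,2,2,1} = 0
G(11) = mex{0,3,0,0,2} = 1
G(12) = mex{1,0,1,1,0} = 2
G(13) = mex{2,1,2,2,1} = 0
G(14) = mex{0,2,3,0,2} = 1
G(15) = mex{1,0,0,1,0} = 2
G(16) = mex{2,1,1,2,1} = 0
G_A(16) = 0.
Pile B, S = {4, 5, 7, 8, 9}:
G(0) = 0
G(1) = mex{} = 0
G(2) = mex{} = 0
G(3) = mex{} = 0
G(4) = mex{0} = 1
G(5) = mex{0,0} = 1
G(6) = mex{0,0} = 1
G(7) = mex{0,0,0} = 1
G(8) = mex{1,0,0,0} = 2
G(9) = mex{1,1,0,0,0} = 2
G(10) = mex{1,1,0,0,0} = 2
G(11) = mex{1,1,1,0,0} = 2
G(12) = mex{2,1,1,1,0} = 3
G(13) = mex{2,2,1,1,1} = 0
G(14) = mex{2,2,1,1,1} = 0
G(15) = mex{2,2,2,1,1} = 0
G(16) = mex{3,2,2,2,1} = 0
G(17) = mex{0,3,2,2,2} = 1
G(18) = mex{0,0,2,2,2} = 1
G(19) = mex{0,0,3,2,2} = 1
G(20) = mex{0,0,0,3,2} = 1
G(21) = mex{1,0,0,0,3} = 2
G_B(21) = 2.
Combined Grundy value = 0 ⊕ 2 = 2.
A winning move leaves total XOR = 0, i.e. changes one component's Grundy value g to g ⊕ X where X is the current total.
Pile A: need g' = 0⊕2 = 2. Options: 16−1→G=2, 16−2→G=1, 16−5→G=1, 16−8→G=2, 16−9→G=1. Hits: 2.
Pile B: need g' = 2⊕2 = 0. Options: 21−4→G=1, 21−5→G=0, 21−7→G=0, 21−8→G=0, 21−9→G=3. Hits: 3.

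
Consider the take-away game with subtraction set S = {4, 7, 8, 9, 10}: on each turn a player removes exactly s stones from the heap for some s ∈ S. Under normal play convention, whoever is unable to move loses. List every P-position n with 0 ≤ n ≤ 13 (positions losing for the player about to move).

0, 1, 2, 3

G(0) = 0
G(1) = mex{} = 0
G(2) = mex{} = 0
G(3) = mex{} = 0
G(4) = mex{0} = 1
G(5) = mex{0} = 1
G(6) = mex{0} = 1
G(7) = mex{0,0} = 1
G(8) = mex{1,0,0} = 2
G(9) = mex{1,0,0,0} = 2
G(10) = mex{1,0,0,0,0} = 2
G(11) = mex{1,1,0,0,0} = 2
G(12) = mex{2,1,1,0,0} = 3
G(13) = mex{2,1,1,1,0} = 3
P-positions are exactly the n with G(n) = 0.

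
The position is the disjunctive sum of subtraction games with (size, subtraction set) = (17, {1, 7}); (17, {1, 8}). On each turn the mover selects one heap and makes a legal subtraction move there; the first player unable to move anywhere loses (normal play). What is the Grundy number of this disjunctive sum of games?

Heap A, S = {1, 7}:
G(0) = 0
G(1) = mex{0} = 1
G(2) = mex{1} = 0
G(3) = mex{0} = 1
G(4) = mex{1} = 0
G(5) = mex{0} = 1
G(6) = mex{1} = 0
G(7) = mex{0,0} = 1
G(8) = mex{1,1} = 0
G(9) = mex{0,0} = 1
G(10) = mex{1,1} = 0
G(11) = mex{0,0} = 1
G(12) = mex{1,1} = 0
G(13) = mex{0,0} = 1
G(14) = mex{1,1} = 0
G(15) = mex{0,0} = 1
G(16) = mex{1,1} = 0
G(17) = mex{0,0} = 1
G_A(17) = 1.
Heap B, S = {1, 8}:
G(0) = 0
G(1) = mex{0} = 1
G(2) = mex{1} = 0
G(3) = mex{0} = 1
G(4) = mex{1} = 0
G(5) = mex{0} = 1
G(6) = mex{1} = 0
G(7) = mex{0} = 1
G(8) = mex{1,0} = 2
G(9) = mex{2,1} = 0
G(10) = mex{0,0} = 1
G(11) = mex{1,1} = 0
G(12) = mex{0,0} = 1
G(13) = mex{1,1} = 0
G(14) = mex{0,0} = 1
G(15) = mex{1,1} = 0
G(16) = mex{0,2} = 1
G(17) = mex{1,0} = 2
G_B(17) = 2.
Combined Grundy value = 1 ⊕ 2 = 3.

3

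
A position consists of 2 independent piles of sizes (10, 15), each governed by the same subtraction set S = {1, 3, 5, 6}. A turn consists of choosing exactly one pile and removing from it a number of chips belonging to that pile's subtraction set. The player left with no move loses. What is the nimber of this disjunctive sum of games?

2

All piles use S = {1, 3, 5, 6}:
n :  0  1  2  3  4  5  6  7  8  9 10 11 12 13 14 15
G :  0  1  0  1  0  1  2  3  2  3  2  0  1  0  1  0
Pile A: G(10) = 2.
Pile B: G(15) = 0.
Combined Grundy value = 2 ⊕ 0 = 2.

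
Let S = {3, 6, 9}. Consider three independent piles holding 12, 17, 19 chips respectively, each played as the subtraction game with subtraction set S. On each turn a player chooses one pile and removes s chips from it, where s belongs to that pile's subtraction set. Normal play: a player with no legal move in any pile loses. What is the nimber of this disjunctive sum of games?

3

All piles use S = {3, 6, 9}:
G(0) = 0
G(1) = mex{} = 0
G(2) = mex{} = 0
G(3) = mex{0} = 1
G(4) = mex{0} = 1
G(5) = mex{0} = 1
G(6) = mex{1,0} = 2
G(7) = mex{1,0} = 2
G(8) = mex{1,0} = 2
G(9) = mex{2,1,0} = 3
G(10) = mex{2,1,0} = 3
G(11) = mex{2,1,0} = 3
G(12) = mex{3,2,1} = 0
G(13) = mex{3,2,1} = 0
G(14) = mex{3,2,1} = 0
G(15) = mex{0,3,2} = 1
G(16) = mex{0,3,2} = 1
G(17) = mex{0,3,2} = 1
G(18) = mex{1,0,3} = 2
G(19) = mex{1,0,3} = 2
Pile A: G(12) = 0.
Pile B: G(17) = 1.
Pile C: G(19) = 2.
Combined Grundy value = 0 ⊕ 1 ⊕ 2 = 3.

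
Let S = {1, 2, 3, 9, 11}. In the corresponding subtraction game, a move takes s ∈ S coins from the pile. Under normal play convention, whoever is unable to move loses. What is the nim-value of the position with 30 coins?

G(0) = 0
G(1) = mex{0} = 1
G(2) = mex{1,0} = 2
G(3) = mex{2,1,0} = 3
G(4) = mex{3,2,1} = 0
G(5) = mex{0,3,2} = 1
G(6) = mex{1,0,3} = 2
G(7) = mex{2,1,0} = 3
G(8) = mex{3,2,1} = 0
G(9) = mex{0,3,2,0} = 1
G(10) = mex{1,0,3,1} = 2
G(11) = mex{2,1,0,2,0} = 3
G(12) = mex{3,2,1,3,1} = 0
G(13) = mex{0,3,2,0,2} = 1
G(14) = mex{1,0,3,1,3} = 2
G(15) = mex{2,1,0,2,0} = 3
G(16) = mex{3,2,1,3,1} = 0
G(17) = mex{0,3,2,0,2} = 1
G(18) = mex{1,0,3,1,3} = 2
G(19) = mex{2,1,0,2,0} = 3
G(20) = mex{3,2,1,3,1} = 0
G(21) = mex{0,3,2,0,2} = 1
G(22) = mex{1,0,3,1,3} = 2
G(23) = mex{2,1,0,2,0} = 3
G(24) = mex{3,2,1,3,1} = 0
G(25) = mex{0,3,2,0,2} = 1
G(26) = mex{1,0,3,1,3} = 2
G(27) = mex{2,1,0,2,0} = 3
G(28) = mex{3,2,1,3,1} = 0
G(29) = mex{0,3,2,0,2} = 1
G(30) = mex{1,0,3,1,3} = 2

2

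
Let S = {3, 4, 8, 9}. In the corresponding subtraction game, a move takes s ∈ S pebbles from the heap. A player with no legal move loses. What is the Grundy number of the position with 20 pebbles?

n :  0  1  2  3  4  5  6  7  8  9 10 11 12 13 14 15 16 17 18 19 20
G :  0  0  0  1  1  1  2  0  2  3  1  3  0  0  0  1  1  1  2  0  2

2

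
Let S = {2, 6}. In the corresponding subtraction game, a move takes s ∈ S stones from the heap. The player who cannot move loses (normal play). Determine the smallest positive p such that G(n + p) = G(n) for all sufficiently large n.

4

n :  0  1  2  3  4  5  6  7  8  9 10 11 12 13 14
G :  0  0  1  1  0  0  1  1  0  0  1  1  0  0  1
G(n+4) = G(n) holds for n = 0,…,5 (a full window of length max(S) = 6), so the sequence is purely periodic with period 4.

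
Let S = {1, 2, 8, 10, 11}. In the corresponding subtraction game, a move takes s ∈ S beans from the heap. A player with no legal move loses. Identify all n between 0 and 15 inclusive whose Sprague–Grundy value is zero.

0, 3, 6, 9, 12, 15

G(0) = 0
G(1) = mex{0} = 1
G(2) = mex{1,0} = 2
G(3) = mex{2,1} = 0
G(4) = mex{0,2} = 1
G(5) = mex{1,0} = 2
G(6) = mex{2,1} = 0
G(7) = mex{0,2} = 1
G(8) = mex{1,0,0} = 2
G(9) = mex{2,1,1} = 0
G(10) = mex{0,2,2,0} = 1
G(11) = mex{1,0,0,1,0} = 2
G(12) = mex{2,1,1,2,1} = 0
G(13) = mex{0,2,2,0,2} = 1
G(14) = mex{1,0,0,1,0} = 2
G(15) = mex{2,1,1,2,1} = 0
P-positions are exactly the n with G(n) = 0.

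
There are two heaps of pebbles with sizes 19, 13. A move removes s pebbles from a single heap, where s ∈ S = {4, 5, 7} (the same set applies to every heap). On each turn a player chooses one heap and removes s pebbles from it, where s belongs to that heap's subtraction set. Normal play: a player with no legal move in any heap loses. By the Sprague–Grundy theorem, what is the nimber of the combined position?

2

All heaps use S = {4, 5, 7}:
G(0) = 0
G(1) = mex{} = 0
G(2) = mex{} = 0
G(3) = mex{} = 0
G(4) = mex{0} = 1
G(5) = mex{0,0} = 1
G(6) = mex{0,0} = 1
G(7) = mex{0,0,0} = 1
G(8) = mex{1,0,0} = 2
G(9) = mex{1,1,0} = 2
G(10) = mex{1,1,0} = 2
G(11) = mex{1,1,1} = 0
G(12) = mex{2,1,1} = 0
G(13) = mex{2,2,1} = 0
G(14) = mex{2,2,1} = 0
G(15) = mex{0,2,2} = 1
G(16) = mex{0,0,2} = 1
G(17) = mex{0,0,2} = 1
G(18) = mex{0,0,0} = 1
G(19) = mex{1,0,0} = 2
Heap A: G(19) = 2.
Heap B: G(13) = 0.
Combined Grundy value = 2 ⊕ 0 = 2.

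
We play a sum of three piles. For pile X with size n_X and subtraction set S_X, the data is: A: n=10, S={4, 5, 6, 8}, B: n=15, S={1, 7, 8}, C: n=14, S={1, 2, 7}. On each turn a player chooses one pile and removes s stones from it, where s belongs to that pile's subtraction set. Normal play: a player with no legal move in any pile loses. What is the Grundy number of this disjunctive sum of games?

0

Pile A, S = {4, 5, 6, 8}:
n :  0  1  2  3  4  5  6  7  8  9 10
G :  0  0  0  0  1  1  1  1  2  2  2
G_A(10) = 2.
Pile B, S = {1, 7, 8}:
n :  0  1  2  3  4  5  6  7  8  9 10 11 12 13 14 15
G :  0  1  0  1  0  1  0  1  2  3  2  3  2  3  2  0
G_B(15) = 0.
Pile C, S = {1, 2, 7}:
n :  0  1  2  3  4  5  6  7  8  9 10 11 12 13 14
G :  0  1  2  0  1  2  0  1  2  0  1  2  0  1  2
G_C(14) = 2.
Combined Grundy value = 2 ⊕ 0 ⊕ 2 = 0.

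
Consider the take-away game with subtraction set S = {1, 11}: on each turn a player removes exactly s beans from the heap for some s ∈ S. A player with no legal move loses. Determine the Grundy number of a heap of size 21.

1

G(0) = 0
G(1) = mex{0} = 1
G(2) = mex{1} = 0
G(3) = mex{0} = 1
G(4) = mex{1} = 0
G(5) = mex{0} = 1
G(6) = mex{1} = 0
G(7) = mex{0} = 1
G(8) = mex{1} = 0
G(9) = mex{0} = 1
G(10) = mex{1} = 0
G(11) = mex{0,0} = 1
G(12) = mex{1,1} = 0
G(13) = mex{0,0} = 1
G(14) = mex{1,1} = 0
G(15) = mex{0,0} = 1
G(16) = mex{1,1} = 0
G(17) = mex{0,0} = 1
G(18) = mex{1,1} = 0
G(19) = mex{0,0} = 1
G(20) = mex{1,1} = 0
G(21) = mex{0,0} = 1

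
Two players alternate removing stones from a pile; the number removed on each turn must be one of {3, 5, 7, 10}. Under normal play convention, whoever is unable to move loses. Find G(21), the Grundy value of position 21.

n :  0  1  2  3  4  5  6  7  8  9 10 11 12 13 14 15 16 17 18 19 20 21
G :  0  0  0  1  1  1  2  2  2  3  3  3  4  0  0  0  1  1  1  2  2  2

2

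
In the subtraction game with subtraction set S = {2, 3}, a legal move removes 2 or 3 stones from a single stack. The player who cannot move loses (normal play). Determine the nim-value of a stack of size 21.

n :  0  1  2  3  4  5  6  7  8  9 10 11 12 13 14 15 16 17 18 19 20 21
G :  0  0  1  1  2  0  0  1  1  2  0  0  1  1  2  0  0  1  1  2  0  0

0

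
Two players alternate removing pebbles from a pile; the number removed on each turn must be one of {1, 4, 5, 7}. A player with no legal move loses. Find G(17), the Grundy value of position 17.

n :  0  1  2  3  4  5  6  7  8  9 10 11 12 13 14 15 16 17
G :  0  1  0  1  2  3  2  3  0  1  0  1  2  3  2  3  0  1

1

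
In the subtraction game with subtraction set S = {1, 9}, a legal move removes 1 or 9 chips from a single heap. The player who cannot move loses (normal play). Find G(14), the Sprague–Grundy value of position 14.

n :  0  1  2  3  4  5  6  7  8  9 10 11 12 13 14
G :  0  1  0  1  0  1  0  1  0  1  0  1  0  1  0

0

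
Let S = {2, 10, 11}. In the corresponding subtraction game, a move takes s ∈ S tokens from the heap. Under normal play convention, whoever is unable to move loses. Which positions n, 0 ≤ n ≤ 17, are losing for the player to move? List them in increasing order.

0, 1, 4, 5, 8, 9, 13, 17

G(0) = 0
G(1) = mex{} = 0
G(2) = mex{0} = 1
G(3) = mex{0} = 1
G(4) = mex{1} = 0
G(5) = mex{1} = 0
G(6) = mex{0} = 1
G(7) = mex{0} = 1
G(8) = mex{1} = 0
G(9) = mex{1} = 0
G(10) = mex{0,0} = 1
G(11) = mex{0,0,0} = 1
G(12) = mex{1,1,0} = 2
G(13) = mex{1,1,1} = 0
G(14) = mex{2,0,1} = 3
G(15) = mex{0,0,0} = 1
G(16) = mex{3,1,0} = 2
G(17) = mex{1,1,1} = 0
P-positions are exactly the n with G(n) = 0.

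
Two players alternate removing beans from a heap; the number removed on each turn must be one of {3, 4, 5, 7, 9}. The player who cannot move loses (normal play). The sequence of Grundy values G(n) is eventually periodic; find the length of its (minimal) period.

12

G(0) = 0
G(1) = mex{} = 0
G(2) = mex{} = 0
G(3) = mex{0} = 1
G(4) = mex{0,0} = 1
G(5) = mex{0,0,0} = 1
G(6) = mex{1,0,0} = 2
G(7) = mex{1,1,0,0} = 2
G(8) = mex{1,1,1,0} = 2
G(9) = mex{2,1,1,0,0} = 3
G(10) = mex{2,2,1,1,0} = 3
G(11) = mex{2,2,2,1,0} = 3
G(12) = mex{3,2,2,1,1} = 0
G(13) = mex{3,3,2,2,1} = 0
G(14) = mex{3,3,3,2,1} = 0
G(15) = mex{0,3,3,2,2} = 1
G(16) = mex{0,0,3,3,2} = 1
G(17) = mex{0,0,0,3,2} = 1
G(18) = mex{1,0,0,3,3} = 2
G(19) = mex{1,1,0,0,3} = 2
G(20) = mex{1,1,1,0,3} = 2
G(21) = mex{2,1,1,0,0} = 3
G(22) = mex{2,2,1,1,0} = 3
G(23) = mex{2,2,2,1,0} = 3
G(24) = mex{3,2,2,1,1} = 0
G(25) = mex{3,3,2,2,1} = 0
G(n+12) = G(n) holds for n = 0,…,8 (a full window of length max(S) = 9), so the sequence is purely periodic with period 12.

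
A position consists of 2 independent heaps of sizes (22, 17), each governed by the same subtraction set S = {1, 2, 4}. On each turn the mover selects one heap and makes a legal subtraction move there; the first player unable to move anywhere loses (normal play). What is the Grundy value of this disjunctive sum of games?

All heaps use S = {1, 2, 4}:
n :  0  1  2  3  4  5  6  7  8  9 10 11 12 13 14 15 16 17 18 19 20 21 22
G :  0  1  2  0  1  2  0  1  2  0  1  2  0  1  2  0  1  2  0  1  2  0  1
Heap A: G(22) = 1.
Heap B: G(17) = 2.
Combined Grundy value = 1 ⊕ 2 = 3.

3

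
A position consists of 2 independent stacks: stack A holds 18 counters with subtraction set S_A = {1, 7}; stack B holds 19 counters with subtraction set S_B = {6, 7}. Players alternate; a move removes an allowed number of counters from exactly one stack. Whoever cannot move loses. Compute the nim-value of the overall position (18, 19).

Stack A, S = {1, 7}:
n :  0  1  2  3  4  5  6  7  8  9 10 11 12 13 14 15 16 17 18
G :  0  1  0  1  0  1  0  1  0  1  0  1  0  1  0  1  0  1  0
G_A(18) = 0.
Stack B, S = {6, 7}:
n :  0  1  2  3  4  5  6  7  8  9 10 11 12 13 14 15 16 17 18 19
G :  0  0  0  0  0  0  1  1  1  1  1  1  2  0  0  0  0  0  0  1
G_B(19) = 1.
Combined Grundy value = 0 ⊕ 1 = 1.

1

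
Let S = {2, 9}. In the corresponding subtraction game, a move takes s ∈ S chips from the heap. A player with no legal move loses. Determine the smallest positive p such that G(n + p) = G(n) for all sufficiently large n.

G(0) = 0
G(1) = mex{} = 0
G(2) = mex{0} = 1
G(3) = mex{0} = 1
G(4) = mex{1} = 0
G(5) = mex{1} = 0
G(6) = mex{0} = 1
G(7) = mex{0} = 1
G(8) = mex{1} = 0
G(9) = mex{1,0} = 2
G(10) = mex{0,0} = 1
G(11) = mex{2,1} = 0
G(12) = mex{1,1} = 0
G(13) = mex{0,0} = 1
G(14) = mex{0,0} = 1
G(15) = mex{1,1} = 0
G(16) = mex{1,1} = 0
G(17) = mex{0,0} = 1
G(18) = mex{0,2} = 1
G(19) = mex{1,1} = 0
G(20) = mex{1,0} = 2
G(21) = mex{0,0} = 1
G(22) = mex{2,1} = 0
G(23) = mex{1,1} = 0
G(n+11) = G(n) holds for n = 0,…,8 (a full window of length max(S) = 9), so the sequence is purely periodic with period 11.

11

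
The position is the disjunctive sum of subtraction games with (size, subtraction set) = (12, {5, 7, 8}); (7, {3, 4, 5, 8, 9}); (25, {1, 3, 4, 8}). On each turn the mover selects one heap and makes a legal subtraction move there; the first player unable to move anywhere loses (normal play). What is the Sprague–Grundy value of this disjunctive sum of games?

Heap A, S = {5, 7, 8}:
n :  0  1  2  3  4  5  6  7  8  9 10 11 12
G :  0  0  0  0  0  1  1  1  1  1  2  2  2
G_A(12) = 2.
Heap B, S = {3, 4, 5, 8, 9}:
G(0) = 0
G(1) = mex{} = 0
G(2) = mex{} = 0
G(3) = mex{0} = 1
G(4) = mex{0,0} = 1
G(5) = mex{0,0,0} = 1
G(6) = mex{1,0,0} = 2
G(7) = mex{1,1,0} = 2
G_B(7) = 2.
Heap C, S = {1, 3, 4, 8}:
G(0) = 0
G(1) = mex{0} = 1
G(2) = mex{1} = 0
G(3) = mex{0,0} = 1
G(4) = mex{1,1,0} = 2
G(5) = mex{2,0,1} = 3
G(6) = mex{3,1,0} = 2
G(7) = mex{2,2,1} = 0
G(8) = mex{0,3,2,0} = 1
G(9) = mex{1,2,3,1} = 0
G(10) = mex{0,0,2,0} = 1
G(11) = mex{1,1,0,1} = 2
G(12) = mex{2,0,1,2} = 3
G(13) = mex{3,1,0,3} = 2
G(14) = mex{2,2,1,2} = 0
G(15) = mex{0,3,2,0} = 1
G(16) = mex{1,2,3,1} = 0
G(17) = mex{0,0,2,0} = 1
G(18) = mex{1,1,0,1} = 2
G(19) = mex{2,0,1,2} = 3
G(20) = mex{3,1,0,3} = 2
G(21) = mex{2,2,1,2} = 0
G(22) = mex{0,3,2,0} = 1
G(23) = mex{1,2,3,1} = 0
G(24) = mex{0,0,2,0} = 1
G(25) = mex{1,1,0,1} = 2
G_C(25) = 2.
Combined Grundy value = 2 ⊕ 2 ⊕ 2 = 2.

2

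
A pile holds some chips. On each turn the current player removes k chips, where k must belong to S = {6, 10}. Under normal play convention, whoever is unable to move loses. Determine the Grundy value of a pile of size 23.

1

n :  0  1  2  3  4  5  6  7  8  9 10 11 12 13 14 15 16 17 18 19 20 21 22 23
G :  0  0  0  0  0  0  1  1  1  1  1  1  2  2  2  2  0  0  0  0  0  0  1  1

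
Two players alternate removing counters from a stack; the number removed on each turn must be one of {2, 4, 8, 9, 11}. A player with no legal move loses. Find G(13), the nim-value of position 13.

0

G(0) = 0
G(1) = mex{} = 0
G(2) = mex{0} = 1
G(3) = mex{0} = 1
G(4) = mex{1,0} = 2
G(5) = mex{1,0} = 2
G(6) = mex{2,1} = 0
G(7) = mex{2,1} = 0
G(8) = mex{0,2,0} = 1
G(9) = mex{0,2,0,0} = 1
G(10) = mex{1,0,1,0} = 2
G(11) = mex{1,0,1,1,0} = 2
G(12) = mex{2,1,2,1,0} = 3
G(13) = mex{2,1,2,2,1} = 0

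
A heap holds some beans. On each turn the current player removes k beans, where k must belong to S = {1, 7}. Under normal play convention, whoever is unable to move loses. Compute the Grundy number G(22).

n :  0  1  2  3  4  5  6  7  8  9 10 11 12 13 14 15 16 17 18 19 20 21 22
G :  0  1  0  1  0  1  0  1  0  1  0  1  0  1  0  1  0  1  0  1  0  1  0

0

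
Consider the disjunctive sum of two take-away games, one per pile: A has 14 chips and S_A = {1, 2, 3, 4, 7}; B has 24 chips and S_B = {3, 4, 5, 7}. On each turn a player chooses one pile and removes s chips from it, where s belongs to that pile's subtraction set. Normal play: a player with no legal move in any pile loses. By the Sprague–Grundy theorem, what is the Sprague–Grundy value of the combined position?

5

Pile A, S = {1, 2, 3, 4, 7}:
n :  0  1  2  3  4  5  6  7  8  9 10 11 12 13 14
G :  0  1  2  3  4  0  1  2  3  4  0  1  2  3  4
G_A(14) = 4.
Pile B, S = {3, 4, 5, 7}:
n :  0  1  2  3  4  5  6  7  8  9 10 11 12 13 14 15 16 17 18 19 20 21 22 23 24
G :  0  0  0  1  1  1  2  2  2  3  0  0  0  1  1  1  2  2  2  3  0  0  0  1  1
G_B(24) = 1.
Combined Grundy value = 4 ⊕ 1 = 5.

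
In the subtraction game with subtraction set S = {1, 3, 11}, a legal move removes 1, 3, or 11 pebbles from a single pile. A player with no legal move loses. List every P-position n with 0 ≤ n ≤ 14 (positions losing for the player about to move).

n :  0  1  2  3  4  5  6  7  8  9 10 11 12 13 14
G :  0  1  0  1  0  1  0  1  0  1  0  1  0  1  0
P-positions are exactly the n with G(n) = 0.

0, 2, 4, 6, 8, 10, 12, 14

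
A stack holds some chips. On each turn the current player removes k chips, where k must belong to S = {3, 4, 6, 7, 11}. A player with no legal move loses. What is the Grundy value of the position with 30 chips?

0

n :  0  1  2  3  4  5  6  7  8  9 10 11 12 13 14 15 16 17 18 19 20 21 22 23 24 25 26 27 28 29 30
G :  0  0  0  1  1  1  2  2  2  3  0  3  4  1  4  0  2  5  1  3  0  2  4  1  3  0  2  4  1  3  0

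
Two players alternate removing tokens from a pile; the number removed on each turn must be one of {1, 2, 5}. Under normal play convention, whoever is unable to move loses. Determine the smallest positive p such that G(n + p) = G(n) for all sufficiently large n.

3

n :  0  1  2  3  4  5  6  7  8  9 10 11 12 13 14
G :  0  1  2  0  1  2  0  1  2  0  1  2  0  1  2
G(n+3) = G(n) holds for n = 0,…,4 (a full window of length max(S) = 5), so the sequence is purely periodic with period 3.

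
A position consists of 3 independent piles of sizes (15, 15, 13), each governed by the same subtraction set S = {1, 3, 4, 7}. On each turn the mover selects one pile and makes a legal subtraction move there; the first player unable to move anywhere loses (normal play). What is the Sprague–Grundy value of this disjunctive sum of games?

3

All piles use S = {1, 3, 4, 7}:
G(0) = 0
G(1) = mex{0} = 1
G(2) = mex{1} = 0
G(3) = mex{0,0} = 1
G(4) = mex{1,1,0} = 2
G(5) = mex{2,0,1} = 3
G(6) = mex{3,1,0} = 2
G(7) = mex{2,2,1,0} = 3
G(8) = mex{3,3,2,1} = 0
G(9) = mex{0,2,3,0} = 1
G(10) = mex{1,3,2,1} = 0
G(11) = mex{0,0,3,2} = 1
G(12) = mex{1,1,0,3} = 2
G(13) = mex{2,0,1,2} = 3
G(14) = mex{3,1,0,3} = 2
G(15) = mex{2,2,1,0} = 3
Pile A: G(15) = 3.
Pile B: G(15) = 3.
Pile C: G(13) = 3.
Combined Grundy value = 3 ⊕ 3 ⊕ 3 = 3.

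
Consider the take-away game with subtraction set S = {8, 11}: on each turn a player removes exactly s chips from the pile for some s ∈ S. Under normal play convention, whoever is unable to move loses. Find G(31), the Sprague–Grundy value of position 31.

1

G(0) = 0
G(1) = mex{} = 0
G(2) = mex{} = 0
G(3) = mex{} = 0
G(4) = mex{} = 0
G(5) = mex{} = 0
G(6) = mex{} = 0
G(7) = mex{} = 0
G(8) = mex{0} = 1
G(9) = mex{0} = 1
G(10) = mex{0} = 1
G(11) = mex{0,0} = 1
G(12) = mex{0,0} = 1
G(13) = mex{0,0} = 1
G(14) = mex{0,0} = 1
G(15) = mex{0,0} = 1
G(16) = mex{1,0} = 2
G(17) = mex{1,0} = 2
G(18) = mex{1,0} = 2
G(19) = mex{1,1} = 0
G(20) = mex{1,1} = 0
G(21) = mex{1,1} = 0
G(22) = mex{1,1} = 0
G(23) = mex{1,1} = 0
G(24) = mex{2,1} = 0
G(25) = mex{2,1} = 0
G(26) = mex{2,1} = 0
G(27) = mex{0,2} = 1
G(28) = mex{0,2} = 1
G(29) = mex{0,2} = 1
G(30) = mex{0,0} = 1
G(31) = mex{0,0} = 1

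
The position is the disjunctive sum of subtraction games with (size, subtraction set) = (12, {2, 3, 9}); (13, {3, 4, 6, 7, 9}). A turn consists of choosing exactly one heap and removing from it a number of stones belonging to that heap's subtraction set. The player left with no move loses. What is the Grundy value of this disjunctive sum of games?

0

Heap A, S = {2, 3, 9}:
n :  0  1  2  3  4  5  6  7  8  9 10 11 12
G :  0  0  1  1  2  0  0  1  1  2  2  0  0
G_A(12) = 0.
Heap B, S = {3, 4, 6, 7, 9}:
G(0) = 0
G(1) = mex{} = 0
G(2) = mex{} = 0
G(3) = mex{0} = 1
G(4) = mex{0,0} = 1
G(5) = mex{0,0} = 1
G(6) = mex{1,0,0} = 2
G(7) = mex{1,1,0,0} = 2
G(8) = mex{1,1,0,0} = 2
G(9) = mex{2,1,1,0,0} = 3
G(10) = mex{2,2,1,1,0} = 3
G(11) = mex{2,2,1,1,0} = 3
G(12) = mex{3,2,2,1,1} = 0
G(13) = mex{3,3,2,2,1} = 0
G_B(13) = 0.
Combined Grundy value = 0 ⊕ 0 = 0.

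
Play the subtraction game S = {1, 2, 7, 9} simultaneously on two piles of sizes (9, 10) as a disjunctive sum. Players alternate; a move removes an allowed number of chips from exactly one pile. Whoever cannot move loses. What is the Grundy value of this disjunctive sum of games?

7

All piles use S = {1, 2, 7, 9}:
G(0) = 0
G(1) = mex{0} = 1
G(2) = mex{1,0} = 2
G(3) = mex{2,1} = 0
G(4) = mex{0,2} = 1
G(5) = mex{1,0} = 2
G(6) = mex{2,1} = 0
G(7) = mex{0,2,0} = 1
G(8) = mex{1,0,1} = 2
G(9) = mex{2,1,2,0} = 3
G(10) = mex{3,2,0,1} = 4
Pile A: G(9) = 3.
Pile B: G(10) = 4.
Combined Grundy value = 3 ⊕ 4 = 7.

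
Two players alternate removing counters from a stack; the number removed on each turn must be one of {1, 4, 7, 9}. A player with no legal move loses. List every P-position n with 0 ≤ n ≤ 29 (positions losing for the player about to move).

G(0) = 0
G(1) = mex{0} = 1
G(2) = mex{1} = 0
G(3) = mex{0} = 1
G(4) = mex{1,0} = 2
G(5) = mex{2,1} = 0
G(6) = mex{0,0} = 1
G(7) = mex{1,1,0} = 2
G(8) = mex{2,2,1} = 0
G(9) = mex{0,0,0,0} = 1
G(10) = mex{1,1,1,1} = 0
G(11) = mex{0,2,2,0} = 1
G(12) = mex{1,0,0,1} = 2
G(13) = mex{2,1,1,2} = 0
G(14) = mex{0,0,2,0} = 1
G(15) = mex{1,1,0,1} = 2
G(16) = mex{2,2,1,2} = 0
G(17) = mex{0,0,0,0} = 1
G(18) = mex{1,1,1,1} = 0
G(19) = mex{0,2,2,0} = 1
G(20) = mex{1,0,0,1} = 2
G(21) = mex{2,1,1,2} = 0
G(22) = mex{0,0,2,0} = 1
G(23) = mex{1,1,0,1} = 2
G(24) = mex{2,2,1,2} = 0
G(25) = mex{0,0,0,0} = 1
G(26) = mex{1,1,1,1} = 0
G(27) = mex{0,2,2,0} = 1
G(28) = mex{1,0,0,1} = 2
G(29) = mex{2,1,1,2} = 0
P-positions are exactly the n with G(n) = 0.

0, 2, 5, 8, 10, 13, 16, 18, 21, 24, 26, 29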